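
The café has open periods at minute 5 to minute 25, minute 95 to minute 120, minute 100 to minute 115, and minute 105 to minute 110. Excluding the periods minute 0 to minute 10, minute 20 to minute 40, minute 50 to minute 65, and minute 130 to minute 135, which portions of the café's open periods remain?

Merge the first list: minute 5 to minute 25, minute 95 to minute 120.
minute 5 to minute 25 minus B → minute 10 to minute 20.
minute 95 to minute 120: no B overlap → unchanged.

minute 10 to minute 20, minute 95 to minute 120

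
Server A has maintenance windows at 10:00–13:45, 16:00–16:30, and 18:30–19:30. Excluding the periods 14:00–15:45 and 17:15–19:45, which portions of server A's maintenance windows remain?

10:00–13:45, 16:00–16:30

10:00–13:45: nothing removed.
16:00–16:30: nothing removed.
18:30–19:30: entirely removed.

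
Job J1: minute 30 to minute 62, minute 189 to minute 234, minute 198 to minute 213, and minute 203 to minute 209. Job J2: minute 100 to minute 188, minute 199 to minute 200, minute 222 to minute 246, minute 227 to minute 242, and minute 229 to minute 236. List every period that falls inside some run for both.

minute 199 to minute 200, minute 222 to minute 234

First set merges to minute 30 to minute 62, minute 189 to minute 234.
Second set merges to minute 100 to minute 188, minute 199 to minute 200, minute 222 to minute 246.
minute 30 to minute 62 falls entirely outside B.
minute 189 to minute 234 overlaps B on minute 199 to minute 200, minute 222 to minute 234.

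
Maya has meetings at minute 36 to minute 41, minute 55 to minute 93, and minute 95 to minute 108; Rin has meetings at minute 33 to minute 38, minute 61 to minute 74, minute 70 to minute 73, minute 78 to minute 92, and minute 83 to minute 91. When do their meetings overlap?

minute 36 to minute 38, minute 61 to minute 74, minute 78 to minute 92

B, merged: minute 33 to minute 38, minute 61 to minute 74, minute 78 to minute 92.
minute 36 to minute 41 overlaps B on minute 36 to minute 38.
minute 55 to minute 93 overlaps B on minute 61 to minute 74, minute 78 to minute 92.
minute 95 to minute 108 falls entirely outside B.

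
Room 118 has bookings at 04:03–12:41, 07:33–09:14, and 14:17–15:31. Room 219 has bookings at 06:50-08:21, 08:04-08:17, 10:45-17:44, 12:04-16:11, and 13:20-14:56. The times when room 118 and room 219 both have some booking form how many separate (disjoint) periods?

3

First set merges to 04:03–12:41, 14:17–15:31.
Second set merges to 06:50–08:21, 10:45–17:44.
A ∩ B = 06:50–08:21, 10:45–12:41, 14:17–15:31.
That is 3 disjoint pieces.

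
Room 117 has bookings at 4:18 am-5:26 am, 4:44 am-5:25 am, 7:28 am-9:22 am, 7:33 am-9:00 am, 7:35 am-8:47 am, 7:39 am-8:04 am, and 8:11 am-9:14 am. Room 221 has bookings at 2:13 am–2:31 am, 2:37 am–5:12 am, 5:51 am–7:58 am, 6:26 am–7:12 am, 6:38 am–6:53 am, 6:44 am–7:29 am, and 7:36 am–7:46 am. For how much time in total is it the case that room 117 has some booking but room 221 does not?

First set merges to 4:18 am–5:26 am, 7:28 am–9:22 am.
Second set merges to 2:13 am–2:31 am, 2:37 am–5:12 am, 5:51 am–7:58 am.
A \ B = 5:12 am–5:26 am, 7:58 am–9:22 am.
Total: 14 min + 1 h 24 min = 1 h 38 min.

1 h 38 min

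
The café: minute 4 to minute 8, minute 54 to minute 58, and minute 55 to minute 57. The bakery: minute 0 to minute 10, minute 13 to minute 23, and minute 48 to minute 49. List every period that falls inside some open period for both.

minute 4 to minute 8

A, merged: minute 4 to minute 8, minute 54 to minute 58.
minute 4 to minute 8 overlaps B on minute 4 to minute 8.
minute 54 to minute 58 falls entirely outside B.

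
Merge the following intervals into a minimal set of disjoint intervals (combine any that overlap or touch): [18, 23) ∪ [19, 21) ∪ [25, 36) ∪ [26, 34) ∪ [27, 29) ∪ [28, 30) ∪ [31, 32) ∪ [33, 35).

[18, 23) ∪ [25, 36)

[19, 21) overlaps/touches [18, 23) → extend to [18, 23).
[25, 36) is disjoint → start new block.
[26, 34) overlaps/touches [25, 36) → extend to [25, 36).
[27, 29) overlaps/touches [25, 36) → extend to [25, 36).
[28, 30) overlaps/touches [25, 36) → extend to [25, 36).
[31, 32) overlaps/touches [25, 36) → extend to [25, 36).
[33, 35) overlaps/touches [25, 36) → extend to [25, 36).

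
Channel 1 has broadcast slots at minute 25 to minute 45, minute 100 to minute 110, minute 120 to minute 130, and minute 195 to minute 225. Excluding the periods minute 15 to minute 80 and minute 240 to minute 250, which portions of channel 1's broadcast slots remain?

minute 25 to minute 45 lies entirely inside B → drops out.
minute 100 to minute 110 is untouched.
minute 120 to minute 130 is untouched.
minute 195 to minute 225 is untouched.

minute 100 to minute 110, minute 120 to minute 130, minute 195 to minute 225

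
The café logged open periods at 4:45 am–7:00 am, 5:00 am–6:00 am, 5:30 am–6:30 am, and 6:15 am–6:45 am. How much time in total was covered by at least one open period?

2 h 15 min

Merged: 4:45 am-7:00 am.
Length: 2 h 15 min.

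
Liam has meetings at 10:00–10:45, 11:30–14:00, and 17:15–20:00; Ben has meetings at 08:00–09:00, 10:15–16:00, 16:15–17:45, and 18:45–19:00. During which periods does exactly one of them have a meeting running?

08:00-09:00, 10:00-10:15, 10:45-11:30, 14:00-16:00, 16:15-17:15, 17:45-18:45, 19:00-20:00

Only in the first: 10:00-10:15, 17:45-18:45, 19:00-20:00.
Only in the second: 08:00-09:00, 10:45-11:30, 14:00-16:00, 16:15-17:15.
Together these are the periods covered by exactly one.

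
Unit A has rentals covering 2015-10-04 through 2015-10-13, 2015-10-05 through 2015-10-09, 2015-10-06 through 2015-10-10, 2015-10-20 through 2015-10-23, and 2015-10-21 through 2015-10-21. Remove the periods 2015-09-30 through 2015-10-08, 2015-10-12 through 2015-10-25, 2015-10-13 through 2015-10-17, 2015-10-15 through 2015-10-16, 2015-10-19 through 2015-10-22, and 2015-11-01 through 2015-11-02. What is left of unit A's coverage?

2015-10-09 through 2015-10-11

Merge the first list: 2015-10-04 through 2015-10-13, 2015-10-20 through 2015-10-23.
Merge the second list: 2015-09-30 through 2015-10-08, 2015-10-12 through 2015-10-25, 2015-11-01 through 2015-11-02.
2015-10-04 through 2015-10-13 \ B = 2015-10-09 through 2015-10-11.
2015-10-20 through 2015-10-23: entirely removed.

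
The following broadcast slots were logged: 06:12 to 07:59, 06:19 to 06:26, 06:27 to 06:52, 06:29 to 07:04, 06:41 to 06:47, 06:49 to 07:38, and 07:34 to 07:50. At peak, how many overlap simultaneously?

4

At 06:41, 4 of the intervals are simultaneously active.
No point has more.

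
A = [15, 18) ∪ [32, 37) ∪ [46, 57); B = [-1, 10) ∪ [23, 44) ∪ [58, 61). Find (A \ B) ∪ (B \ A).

[-1, 10) ∪ [15, 18) ∪ [23, 32) ∪ [37, 44) ∪ [46, 57) ∪ [58, 61)

Only in the first: [15, 18), [46, 57).
Only in the second: [-1, 10), [23, 32), [37, 44), [58, 61).
Together these are the periods covered by exactly one.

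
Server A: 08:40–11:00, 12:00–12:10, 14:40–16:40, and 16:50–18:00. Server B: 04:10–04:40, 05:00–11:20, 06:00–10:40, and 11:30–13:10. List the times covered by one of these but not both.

Second set merges to 04:10–04:40, 05:00–11:20, 11:30–13:10.
Only in the first: 14:40–16:40, 16:50–18:00.
Only in the second: 04:10–04:40, 05:00–08:40, 11:00–11:20, 11:30–12:00, 12:10–13:10.
Together these are the periods covered by exactly one.

04:10–04:40, 05:00–08:40, 11:00–11:20, 11:30–12:00, 12:10–13:10, 14:40–16:40, 16:50–18:00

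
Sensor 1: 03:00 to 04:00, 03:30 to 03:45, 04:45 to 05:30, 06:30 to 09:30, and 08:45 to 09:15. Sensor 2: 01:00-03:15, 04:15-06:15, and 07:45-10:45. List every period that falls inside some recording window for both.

First set merges to 03:00-04:00, 04:45-05:30, 06:30-09:30.
03:00-04:00 ∩ B → 03:00-03:15.
04:45-05:30 ∩ B → 04:45-05:30.
06:30-09:30 ∩ B → 07:45-09:30.

03:00-03:15, 04:45-05:30, 07:45-09:30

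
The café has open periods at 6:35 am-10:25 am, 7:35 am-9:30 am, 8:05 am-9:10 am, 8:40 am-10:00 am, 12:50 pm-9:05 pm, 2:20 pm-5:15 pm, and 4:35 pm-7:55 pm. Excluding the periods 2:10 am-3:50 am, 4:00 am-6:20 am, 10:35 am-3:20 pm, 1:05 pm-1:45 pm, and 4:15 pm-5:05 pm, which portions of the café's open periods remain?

First set merges to 6:35 am–10:25 am, 12:50 pm–9:05 pm.
Second set merges to 2:10 am–3:50 am, 4:00 am–6:20 am, 10:35 am–3:20 pm, 4:15 pm–5:05 pm.
6:35 am–10:25 am: no B overlap → unchanged.
12:50 pm–9:05 pm minus B → 3:20 pm–4:15 pm, 5:05 pm–9:05 pm.

6:35 am–10:25 am, 3:20 pm–4:15 pm, 5:05 pm–9:05 pm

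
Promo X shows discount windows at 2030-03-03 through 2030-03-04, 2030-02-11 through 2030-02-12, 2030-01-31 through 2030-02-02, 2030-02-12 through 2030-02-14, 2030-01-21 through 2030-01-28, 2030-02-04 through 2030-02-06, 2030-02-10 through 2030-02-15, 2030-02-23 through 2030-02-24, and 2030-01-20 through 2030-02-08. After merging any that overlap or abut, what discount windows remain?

2030-01-20 through 2030-02-08, 2030-02-10 through 2030-02-15, 2030-02-23 through 2030-02-24, 2030-03-03 through 2030-03-04

Sort by start: 2030-01-20 through 2030-02-08, 2030-01-21 through 2030-01-28, 2030-01-31 through 2030-02-02, 2030-02-04 through 2030-02-06, 2030-02-10 through 2030-02-15, 2030-02-11 through 2030-02-12, 2030-02-12 through 2030-02-14, 2030-02-23 through 2030-02-24, 2030-03-03 through 2030-03-04.
2030-01-21 through 2030-01-28 overlaps/touches 2030-01-20 through 2030-02-08 → extend to 2030-01-20 through 2030-02-08.
2030-01-31 through 2030-02-02 overlaps/touches 2030-01-20 through 2030-02-08 → extend to 2030-01-20 through 2030-02-08.
2030-02-04 through 2030-02-06 overlaps/touches 2030-01-20 through 2030-02-08 → extend to 2030-01-20 through 2030-02-08.
2030-02-10 through 2030-02-15 is disjoint → start new block.
2030-02-11 through 2030-02-12 overlaps/touches 2030-02-10 through 2030-02-15 → extend to 2030-02-10 through 2030-02-15.
2030-02-12 through 2030-02-14 overlaps/touches 2030-02-10 through 2030-02-15 → extend to 2030-02-10 through 2030-02-15.
2030-02-23 through 2030-02-24 is disjoint → start new block.
2030-03-03 through 2030-03-04 is disjoint → start new block.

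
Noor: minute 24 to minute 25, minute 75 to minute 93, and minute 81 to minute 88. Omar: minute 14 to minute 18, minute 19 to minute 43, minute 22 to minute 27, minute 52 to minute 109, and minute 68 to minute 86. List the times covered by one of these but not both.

Merge the first list: minute 24 to minute 25, minute 75 to minute 93.
Merge the second list: minute 14 to minute 18, minute 19 to minute 43, minute 52 to minute 109.
A \ B = none.
B \ A = minute 14 to minute 18, minute 19 to minute 24, minute 25 to minute 43, minute 52 to minute 75, minute 93 to minute 109.
Union of the two gives the symmetric difference.

minute 14 to minute 18, minute 19 to minute 24, minute 25 to minute 43, minute 52 to minute 75, minute 93 to minute 109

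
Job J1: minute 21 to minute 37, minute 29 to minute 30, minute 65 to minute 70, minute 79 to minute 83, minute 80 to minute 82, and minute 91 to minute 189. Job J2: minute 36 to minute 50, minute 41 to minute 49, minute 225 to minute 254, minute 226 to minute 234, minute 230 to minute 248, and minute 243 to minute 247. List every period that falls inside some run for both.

minute 36 to minute 37

First set merges to minute 21 to minute 37, minute 65 to minute 70, minute 79 to minute 83, minute 91 to minute 189.
Second set merges to minute 36 to minute 50, minute 225 to minute 254.
minute 21 to minute 37 ∩ B → minute 36 to minute 37.
minute 65 to minute 70 meets no B interval.
minute 79 to minute 83 meets no B interval.
minute 91 to minute 189 meets no B interval.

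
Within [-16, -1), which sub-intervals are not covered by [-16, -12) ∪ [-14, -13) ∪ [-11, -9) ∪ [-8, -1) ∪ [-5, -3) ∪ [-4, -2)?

The merged coverage is [-16, -12), [-11, -9), [-8, -1).
Complement within [-16, -1): [-12, -11), [-9, -8).

[-12, -11) ∪ [-9, -8)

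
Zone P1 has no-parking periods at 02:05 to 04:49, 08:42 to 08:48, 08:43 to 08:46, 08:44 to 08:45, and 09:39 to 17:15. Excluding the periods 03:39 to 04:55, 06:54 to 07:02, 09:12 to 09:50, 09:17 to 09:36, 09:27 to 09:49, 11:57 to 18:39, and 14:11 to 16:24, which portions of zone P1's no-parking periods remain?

First set merges to 02:05–04:49, 08:42–08:48, 09:39–17:15.
Second set merges to 03:39–04:55, 06:54–07:02, 09:12–09:50, 11:57–18:39.
02:05–04:49 with B removed leaves 02:05–03:39.
08:42–08:48 is untouched.
09:39–17:15 with B removed leaves 09:50–11:57.

02:05–03:39, 08:42–08:48, 09:50–11:57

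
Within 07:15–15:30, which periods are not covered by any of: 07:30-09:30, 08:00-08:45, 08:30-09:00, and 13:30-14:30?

The merged coverage is 07:30–09:30, 13:30–14:30.
Gaps within 07:15–15:30: 07:15–07:30, 09:30–13:30, 14:30–15:30.

07:15–07:30, 09:30–13:30, 14:30–15:30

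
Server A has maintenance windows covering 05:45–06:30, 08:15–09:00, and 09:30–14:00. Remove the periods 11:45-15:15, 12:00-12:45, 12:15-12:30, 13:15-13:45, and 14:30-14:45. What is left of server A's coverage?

Merge the second list: 11:45–15:15.
05:45–06:30: no B overlap → unchanged.
08:15–09:00: no B overlap → unchanged.
09:30–14:00 minus B → 09:30–11:45.

05:45–06:30, 08:15–09:00, 09:30–11:45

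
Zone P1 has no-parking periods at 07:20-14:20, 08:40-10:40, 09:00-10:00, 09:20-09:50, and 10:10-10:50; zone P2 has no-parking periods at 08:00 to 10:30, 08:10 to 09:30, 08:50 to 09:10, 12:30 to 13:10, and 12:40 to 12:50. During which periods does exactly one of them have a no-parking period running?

Merge the first list: 07:20-14:20.
Merge the second list: 08:00-10:30, 12:30-13:10.
A \ B = 07:20-08:00, 10:30-12:30, 13:10-14:20.
B \ A = none.
Union of the two gives the symmetric difference.

07:20-08:00, 10:30-12:30, 13:10-14:20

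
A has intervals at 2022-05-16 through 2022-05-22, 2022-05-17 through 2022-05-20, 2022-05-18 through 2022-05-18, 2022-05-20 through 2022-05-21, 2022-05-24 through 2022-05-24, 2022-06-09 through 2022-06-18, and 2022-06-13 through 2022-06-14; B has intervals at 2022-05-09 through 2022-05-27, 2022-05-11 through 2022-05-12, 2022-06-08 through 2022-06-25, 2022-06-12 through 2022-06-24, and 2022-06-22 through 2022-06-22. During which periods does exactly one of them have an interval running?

Merge the first list: 2022-05-16 through 2022-05-22, 2022-05-24 through 2022-05-24, 2022-06-09 through 2022-06-18.
Merge the second list: 2022-05-09 through 2022-05-27, 2022-06-08 through 2022-06-25.
Only in the first: none.
Only in the second: 2022-05-09 through 2022-05-15, 2022-05-23 through 2022-05-23, 2022-05-25 through 2022-05-27, 2022-06-08 through 2022-06-08, 2022-06-19 through 2022-06-25.
Together these are the periods covered by exactly one.

2022-05-09 through 2022-05-15, 2022-05-23 through 2022-05-23, 2022-05-25 through 2022-05-27, 2022-06-08 through 2022-06-08, 2022-06-19 through 2022-06-25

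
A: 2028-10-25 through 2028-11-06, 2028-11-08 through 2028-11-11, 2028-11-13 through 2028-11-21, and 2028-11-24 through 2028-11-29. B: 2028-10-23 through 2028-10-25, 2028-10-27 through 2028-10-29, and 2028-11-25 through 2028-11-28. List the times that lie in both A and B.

2028-10-25 through 2028-10-25, 2028-10-27 through 2028-10-29, 2028-11-25 through 2028-11-28

2028-10-25 through 2028-11-06 ∩ B → 2028-10-25 through 2028-10-25, 2028-10-27 through 2028-10-29.
2028-11-08 through 2028-11-11 meets no B interval.
2028-11-13 through 2028-11-21 meets no B interval.
2028-11-24 through 2028-11-29 ∩ B → 2028-11-25 through 2028-11-28.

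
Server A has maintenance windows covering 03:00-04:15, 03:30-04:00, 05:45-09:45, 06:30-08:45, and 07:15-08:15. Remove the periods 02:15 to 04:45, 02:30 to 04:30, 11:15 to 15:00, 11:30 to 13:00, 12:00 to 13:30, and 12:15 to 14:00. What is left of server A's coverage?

Merge the first list: 03:00–04:15, 05:45–09:45.
Merge the second list: 02:15–04:45, 11:15–15:00.
03:00–04:15: fully covered by B → removed.
05:45–09:45: no B overlap → unchanged.

05:45–09:45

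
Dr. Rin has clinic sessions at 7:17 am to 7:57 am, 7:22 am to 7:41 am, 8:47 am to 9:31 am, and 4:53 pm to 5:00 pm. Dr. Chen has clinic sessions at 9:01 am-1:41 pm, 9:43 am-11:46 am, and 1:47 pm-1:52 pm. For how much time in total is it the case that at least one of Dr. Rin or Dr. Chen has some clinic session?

5 h 46 min

Merge the first list: 7:17 am-7:57 am, 8:47 am-9:31 am, 4:53 pm-5:00 pm.
Merge the second list: 9:01 am-1:41 pm, 1:47 pm-1:52 pm.
A ∪ B = 7:17 am-7:57 am, 8:47 am-1:41 pm, 1:47 pm-1:52 pm, 4:53 pm-5:00 pm.
Total: 40 min + 4 h 54 min + 5 min + 7 min = 5 h 46 min.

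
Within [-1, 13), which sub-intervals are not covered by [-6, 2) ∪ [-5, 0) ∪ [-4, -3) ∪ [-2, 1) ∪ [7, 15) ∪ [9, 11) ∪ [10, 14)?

[2, 7)

The merged coverage is [-6, 2), [7, 15).
Uncovered inside [-1, 13): [2, 7).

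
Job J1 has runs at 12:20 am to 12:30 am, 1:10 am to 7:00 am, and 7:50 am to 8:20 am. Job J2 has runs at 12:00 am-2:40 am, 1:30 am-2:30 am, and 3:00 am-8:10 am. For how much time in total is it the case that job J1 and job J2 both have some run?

B, merged: 12:00 am-2:40 am, 3:00 am-8:10 am.
A ∩ B = 12:20 am-12:30 am, 1:10 am-2:40 am, 3:00 am-7:00 am, 7:50 am-8:10 am.
Total: 10 min + 1 h 30 min + 4 h + 20 min = 6 h.

6 h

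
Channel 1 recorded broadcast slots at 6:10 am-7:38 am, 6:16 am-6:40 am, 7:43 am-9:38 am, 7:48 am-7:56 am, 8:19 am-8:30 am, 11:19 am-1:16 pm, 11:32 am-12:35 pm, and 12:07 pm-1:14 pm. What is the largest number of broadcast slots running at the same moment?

3

Sweep endpoints in order; track running count of active intervals.
Peak of 3 reached at 12:07 pm.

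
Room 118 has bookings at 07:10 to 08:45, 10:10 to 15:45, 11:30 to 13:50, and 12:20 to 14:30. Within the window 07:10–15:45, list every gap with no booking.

The merged coverage is 07:10-08:45, 10:10-15:45.
Complement within 07:10-15:45: 08:45-10:10.

08:45-10:10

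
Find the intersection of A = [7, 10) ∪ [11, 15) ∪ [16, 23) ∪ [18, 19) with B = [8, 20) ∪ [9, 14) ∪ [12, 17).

First set merges to [7, 10), [11, 15), [16, 23).
Second set merges to [8, 20).
[7, 10) meets the second set on [8, 10).
[11, 15) meets the second set on [11, 15).
[16, 23) meets the second set on [16, 20).

[8, 10) ∪ [11, 15) ∪ [16, 20)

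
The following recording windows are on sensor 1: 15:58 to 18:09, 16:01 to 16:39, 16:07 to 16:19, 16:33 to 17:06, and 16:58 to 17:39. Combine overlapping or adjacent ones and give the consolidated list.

16:01–16:39 overlaps/touches 15:58–18:09 → extend to 15:58–18:09.
16:07–16:19 overlaps/touches 15:58–18:09 → extend to 15:58–18:09.
16:33–17:06 overlaps/touches 15:58–18:09 → extend to 15:58–18:09.
16:58–17:39 overlaps/touches 15:58–18:09 → extend to 15:58–18:09.

15:58–18:09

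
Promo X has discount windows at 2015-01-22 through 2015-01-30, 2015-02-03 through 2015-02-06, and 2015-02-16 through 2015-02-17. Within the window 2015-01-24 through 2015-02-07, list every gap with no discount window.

2015-01-31 through 2015-02-02, 2015-02-07 through 2015-02-07

Covered (merged): 2015-01-22 through 2015-01-30, 2015-02-03 through 2015-02-06, 2015-02-16 through 2015-02-17.
Complement within 2015-01-24 through 2015-02-07: 2015-01-31 through 2015-02-02, 2015-02-07 through 2015-02-07.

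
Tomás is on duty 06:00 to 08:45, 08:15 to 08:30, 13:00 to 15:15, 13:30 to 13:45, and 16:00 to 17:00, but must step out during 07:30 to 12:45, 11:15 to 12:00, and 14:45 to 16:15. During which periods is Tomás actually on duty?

A, merged: 06:00-08:45, 13:00-15:15, 16:00-17:00.
B, merged: 07:30-12:45, 14:45-16:15.
06:00-08:45 minus B → 06:00-07:30.
13:00-15:15 minus B → 13:00-14:45.
16:00-17:00 minus B → 16:15-17:00.

06:00-07:30, 13:00-14:45, 16:15-17:00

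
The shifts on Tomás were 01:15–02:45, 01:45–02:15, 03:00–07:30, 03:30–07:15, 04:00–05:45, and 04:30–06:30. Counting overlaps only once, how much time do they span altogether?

6 h

Merged: 01:15–02:45, 03:00–07:30.
Lengths: 1 h 30 min + 4 h 30 min = 6 h.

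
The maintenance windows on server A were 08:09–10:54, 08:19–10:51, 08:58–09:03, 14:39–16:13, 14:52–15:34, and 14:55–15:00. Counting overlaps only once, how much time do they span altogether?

4 h 19 min

Merged: 08:09–10:54, 14:39–16:13.
Lengths: 2 h 45 min + 1 h 34 min = 4 h 19 min.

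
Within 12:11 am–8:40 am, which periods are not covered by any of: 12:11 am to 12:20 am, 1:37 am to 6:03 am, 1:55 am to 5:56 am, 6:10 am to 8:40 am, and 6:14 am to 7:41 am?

12:20 am-1:37 am, 6:03 am-6:10 am

The merged coverage is 12:11 am-12:20 am, 1:37 am-6:03 am, 6:10 am-8:40 am.
Complement within 12:11 am-8:40 am: 12:20 am-1:37 am, 6:03 am-6:10 am.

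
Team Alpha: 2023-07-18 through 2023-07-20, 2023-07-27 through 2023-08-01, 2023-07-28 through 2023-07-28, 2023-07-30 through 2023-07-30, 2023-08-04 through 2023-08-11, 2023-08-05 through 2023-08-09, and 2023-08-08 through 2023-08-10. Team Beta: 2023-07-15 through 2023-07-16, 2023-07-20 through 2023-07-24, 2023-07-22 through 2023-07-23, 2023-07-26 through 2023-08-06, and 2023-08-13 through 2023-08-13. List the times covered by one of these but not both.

First set merges to 2023-07-18 through 2023-07-20, 2023-07-27 through 2023-08-01, 2023-08-04 through 2023-08-11.
Second set merges to 2023-07-15 through 2023-07-16, 2023-07-20 through 2023-07-24, 2023-07-26 through 2023-08-06, 2023-08-13 through 2023-08-13.
A \ B = 2023-07-18 through 2023-07-19, 2023-08-07 through 2023-08-11.
B \ A = 2023-07-15 through 2023-07-16, 2023-07-21 through 2023-07-24, 2023-07-26 through 2023-07-26, 2023-08-02 through 2023-08-03, 2023-08-13 through 2023-08-13.
Union of the two gives the symmetric difference.

2023-07-15 through 2023-07-16, 2023-07-18 through 2023-07-19, 2023-07-21 through 2023-07-24, 2023-07-26 through 2023-07-26, 2023-08-02 through 2023-08-03, 2023-08-07 through 2023-08-11, 2023-08-13 through 2023-08-13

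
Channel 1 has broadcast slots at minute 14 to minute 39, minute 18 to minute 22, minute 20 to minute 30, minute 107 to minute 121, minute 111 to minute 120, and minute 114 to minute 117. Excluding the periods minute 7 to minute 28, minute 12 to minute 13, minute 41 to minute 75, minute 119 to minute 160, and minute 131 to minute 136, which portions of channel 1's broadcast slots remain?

minute 28 to minute 39, minute 107 to minute 119

A, merged: minute 14 to minute 39, minute 107 to minute 121.
B, merged: minute 7 to minute 28, minute 41 to minute 75, minute 119 to minute 160.
minute 14 to minute 39 \ B = minute 28 to minute 39.
minute 107 to minute 121 \ B = minute 107 to minute 119.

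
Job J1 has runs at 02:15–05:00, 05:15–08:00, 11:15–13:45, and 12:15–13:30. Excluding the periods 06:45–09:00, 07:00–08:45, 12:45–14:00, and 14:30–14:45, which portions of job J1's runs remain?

02:15-05:00, 05:15-06:45, 11:15-12:45

Merge the first list: 02:15-05:00, 05:15-08:00, 11:15-13:45.
Merge the second list: 06:45-09:00, 12:45-14:00, 14:30-14:45.
02:15-05:00: nothing removed.
05:15-08:00 \ B = 05:15-06:45.
11:15-13:45 \ B = 11:15-12:45.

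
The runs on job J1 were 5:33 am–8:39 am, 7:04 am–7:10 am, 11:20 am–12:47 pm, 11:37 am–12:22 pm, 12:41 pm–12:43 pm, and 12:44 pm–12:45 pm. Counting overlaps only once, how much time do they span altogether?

Merged: 5:33 am–8:39 am, 11:20 am–12:47 pm.
Lengths: 3 h 6 min + 1 h 27 min = 4 h 33 min.

4 h 33 min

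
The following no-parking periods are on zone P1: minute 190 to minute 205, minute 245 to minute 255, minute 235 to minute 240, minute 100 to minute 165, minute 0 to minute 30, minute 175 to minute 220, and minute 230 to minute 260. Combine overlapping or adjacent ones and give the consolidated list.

minute 0 to minute 30, minute 100 to minute 165, minute 175 to minute 220, minute 230 to minute 260

Sort by start: minute 0 to minute 30, minute 100 to minute 165, minute 175 to minute 220, minute 190 to minute 205, minute 230 to minute 260, minute 235 to minute 240, minute 245 to minute 255.
minute 100 to minute 165 is disjoint → start new block.
minute 175 to minute 220 is disjoint → start new block.
minute 190 to minute 205 overlaps/touches minute 175 to minute 220 → extend to minute 175 to minute 220.
minute 230 to minute 260 is disjoint → start new block.
minute 235 to minute 240 overlaps/touches minute 230 to minute 260 → extend to minute 230 to minute 260.
minute 245 to minute 255 overlaps/touches minute 230 to minute 260 → extend to minute 230 to minute 260.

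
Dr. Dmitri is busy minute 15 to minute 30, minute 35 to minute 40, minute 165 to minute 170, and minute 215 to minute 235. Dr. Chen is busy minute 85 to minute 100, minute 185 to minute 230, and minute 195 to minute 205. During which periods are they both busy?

minute 215 to minute 230

B, merged: minute 85 to minute 100, minute 185 to minute 230.
minute 15 to minute 30 falls entirely outside B.
minute 35 to minute 40 falls entirely outside B.
minute 165 to minute 170 falls entirely outside B.
minute 215 to minute 235 overlaps B on minute 215 to minute 230.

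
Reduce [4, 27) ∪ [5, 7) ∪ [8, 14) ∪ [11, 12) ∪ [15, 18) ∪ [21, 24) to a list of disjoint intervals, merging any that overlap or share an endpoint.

[5, 7) overlaps/touches [4, 27) → extend to [4, 27).
[8, 14) overlaps/touches [4, 27) → extend to [4, 27).
[11, 12) overlaps/touches [4, 27) → extend to [4, 27).
[15, 18) overlaps/touches [4, 27) → extend to [4, 27).
[21, 24) overlaps/touches [4, 27) → extend to [4, 27).

[4, 27)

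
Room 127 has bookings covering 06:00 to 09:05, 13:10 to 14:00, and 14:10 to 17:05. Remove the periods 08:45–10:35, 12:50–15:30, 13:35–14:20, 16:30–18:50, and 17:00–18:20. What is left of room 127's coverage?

B, merged: 08:45–10:35, 12:50–15:30, 16:30–18:50.
06:00–09:05 \ B = 06:00–08:45.
13:10–14:00: entirely removed.
14:10–17:05 \ B = 15:30–16:30.

06:00–08:45, 15:30–16:30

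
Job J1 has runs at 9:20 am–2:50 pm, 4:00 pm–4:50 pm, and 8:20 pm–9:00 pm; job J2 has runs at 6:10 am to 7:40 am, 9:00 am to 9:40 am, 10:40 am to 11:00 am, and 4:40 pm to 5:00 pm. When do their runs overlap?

9:20 am–2:50 pm ∩ B → 9:20 am–9:40 am, 10:40 am–11:00 am.
4:00 pm–4:50 pm ∩ B → 4:40 pm–4:50 pm.
8:20 pm–9:00 pm meets no B interval.

9:20 am–9:40 am, 10:40 am–11:00 am, 4:40 pm–4:50 pm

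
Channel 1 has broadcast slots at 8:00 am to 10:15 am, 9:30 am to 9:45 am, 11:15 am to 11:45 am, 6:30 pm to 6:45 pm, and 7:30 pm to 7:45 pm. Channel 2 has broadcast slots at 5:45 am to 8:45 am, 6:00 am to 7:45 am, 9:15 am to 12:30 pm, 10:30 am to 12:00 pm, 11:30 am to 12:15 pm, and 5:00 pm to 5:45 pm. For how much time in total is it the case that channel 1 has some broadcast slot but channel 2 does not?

1 h

Merge the first list: 8:00 am–10:15 am, 11:15 am–11:45 am, 6:30 pm–6:45 pm, 7:30 pm–7:45 pm.
Merge the second list: 5:45 am–8:45 am, 9:15 am–12:30 pm, 5:00 pm–5:45 pm.
A \ B = 8:45 am–9:15 am, 6:30 pm–6:45 pm, 7:30 pm–7:45 pm.
Total: 30 min + 15 min + 15 min = 1 h.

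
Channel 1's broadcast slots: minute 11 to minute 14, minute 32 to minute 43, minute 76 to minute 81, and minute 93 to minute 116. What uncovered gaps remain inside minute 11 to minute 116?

The merged coverage is minute 11 to minute 14, minute 32 to minute 43, minute 76 to minute 81, minute 93 to minute 116.
Gaps within minute 11 to minute 116: minute 14 to minute 32, minute 43 to minute 76, minute 81 to minute 93.

minute 14 to minute 32, minute 43 to minute 76, minute 81 to minute 93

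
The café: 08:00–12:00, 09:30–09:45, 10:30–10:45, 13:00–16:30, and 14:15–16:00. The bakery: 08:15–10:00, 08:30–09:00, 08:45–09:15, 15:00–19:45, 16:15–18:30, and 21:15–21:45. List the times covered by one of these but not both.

A, merged: 08:00–12:00, 13:00–16:30.
B, merged: 08:15–10:00, 15:00–19:45, 21:15–21:45.
A but not B: 08:00–08:15, 10:00–12:00, 13:00–15:00.
B but not A: 16:30–19:45, 21:15–21:45.
Combining gives A △ B.

08:00–08:15, 10:00–12:00, 13:00–15:00, 16:30–19:45, 21:15–21:45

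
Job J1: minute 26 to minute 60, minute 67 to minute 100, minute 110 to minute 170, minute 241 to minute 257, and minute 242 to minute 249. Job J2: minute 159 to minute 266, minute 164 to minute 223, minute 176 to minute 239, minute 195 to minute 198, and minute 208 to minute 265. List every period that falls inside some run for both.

minute 159 to minute 170, minute 241 to minute 257

Merge the first list: minute 26 to minute 60, minute 67 to minute 100, minute 110 to minute 170, minute 241 to minute 257.
Merge the second list: minute 159 to minute 266.
minute 26 to minute 60: no overlap with the second set.
minute 67 to minute 100: no overlap with the second set.
minute 110 to minute 170 meets the second set on minute 159 to minute 170.
minute 241 to minute 257 meets the second set on minute 241 to minute 257.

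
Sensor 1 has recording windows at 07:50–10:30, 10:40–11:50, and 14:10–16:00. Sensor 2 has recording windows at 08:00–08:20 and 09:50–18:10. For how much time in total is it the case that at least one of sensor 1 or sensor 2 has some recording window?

A ∪ B = 07:50–18:10.
Total: 10 h 20 min.

10 h 20 min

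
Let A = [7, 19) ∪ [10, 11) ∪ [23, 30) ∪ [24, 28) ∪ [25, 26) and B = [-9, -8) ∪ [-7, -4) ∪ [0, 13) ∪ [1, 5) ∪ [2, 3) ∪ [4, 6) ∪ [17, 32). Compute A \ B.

[13, 17)

Merge the first list: [7, 19), [23, 30).
Merge the second list: [-9, -8), [-7, -4), [0, 13), [17, 32).
[7, 19) minus B → [13, 17).
[23, 30): fully covered by B → removed.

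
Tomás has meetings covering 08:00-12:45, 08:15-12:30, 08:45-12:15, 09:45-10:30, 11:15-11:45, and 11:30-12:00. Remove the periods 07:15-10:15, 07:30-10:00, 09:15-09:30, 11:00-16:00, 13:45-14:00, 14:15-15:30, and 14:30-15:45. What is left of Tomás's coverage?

10:15–11:00

A, merged: 08:00–12:45.
B, merged: 07:15–10:15, 11:00–16:00.
08:00–12:45 with B removed leaves 10:15–11:00.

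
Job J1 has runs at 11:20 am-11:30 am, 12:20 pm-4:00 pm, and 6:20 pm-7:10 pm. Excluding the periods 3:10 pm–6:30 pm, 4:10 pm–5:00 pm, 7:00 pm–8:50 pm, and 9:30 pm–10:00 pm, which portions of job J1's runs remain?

Merge the second list: 3:10 pm–6:30 pm, 7:00 pm–8:50 pm, 9:30 pm–10:00 pm.
11:20 am–11:30 am: no B overlap → unchanged.
12:20 pm–4:00 pm minus B → 12:20 pm–3:10 pm.
6:20 pm–7:10 pm minus B → 6:30 pm–7:00 pm.

11:20 am–11:30 am, 12:20 pm–3:10 pm, 6:30 pm–7:00 pm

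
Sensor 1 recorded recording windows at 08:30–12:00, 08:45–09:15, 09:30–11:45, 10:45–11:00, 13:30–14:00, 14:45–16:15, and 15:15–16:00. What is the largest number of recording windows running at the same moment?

3

Sweep endpoints in order; track running count of active intervals.
Peak of 3 reached at 10:45.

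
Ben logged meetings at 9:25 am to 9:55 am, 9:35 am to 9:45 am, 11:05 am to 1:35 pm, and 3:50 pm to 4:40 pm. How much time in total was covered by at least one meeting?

Merged: 9:25 am–9:55 am, 11:05 am–1:35 pm, 3:50 pm–4:40 pm.
Lengths: 30 min + 2 h 30 min + 50 min = 3 h 50 min.

3 h 50 min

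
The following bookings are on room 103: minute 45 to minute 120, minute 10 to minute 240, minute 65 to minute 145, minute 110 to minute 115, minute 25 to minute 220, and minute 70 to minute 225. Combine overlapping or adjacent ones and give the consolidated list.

Sort by start: minute 10 to minute 240, minute 25 to minute 220, minute 45 to minute 120, minute 65 to minute 145, minute 70 to minute 225, minute 110 to minute 115.
minute 25 to minute 220 overlaps/touches minute 10 to minute 240 → extend to minute 10 to minute 240.
minute 45 to minute 120 overlaps/touches minute 10 to minute 240 → extend to minute 10 to minute 240.
minute 65 to minute 145 overlaps/touches minute 10 to minute 240 → extend to minute 10 to minute 240.
minute 70 to minute 225 overlaps/touches minute 10 to minute 240 → extend to minute 10 to minute 240.
minute 110 to minute 115 overlaps/touches minute 10 to minute 240 → extend to minute 10 to minute 240.

minute 10 to minute 240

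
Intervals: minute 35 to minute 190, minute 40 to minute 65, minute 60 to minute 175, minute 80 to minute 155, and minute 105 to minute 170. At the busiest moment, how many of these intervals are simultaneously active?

4

At minute 105, 4 of the intervals are simultaneously active.
No point has more.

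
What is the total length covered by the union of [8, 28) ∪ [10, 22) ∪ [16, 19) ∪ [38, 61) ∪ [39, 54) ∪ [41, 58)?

43

Merged: [8, 28), [38, 61).
Lengths: 20 + 23 = 43.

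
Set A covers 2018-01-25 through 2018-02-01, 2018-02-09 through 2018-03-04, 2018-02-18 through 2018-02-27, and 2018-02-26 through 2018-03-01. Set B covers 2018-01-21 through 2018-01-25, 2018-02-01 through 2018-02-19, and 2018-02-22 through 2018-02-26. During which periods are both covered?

Merge the first list: 2018-01-25 through 2018-02-01, 2018-02-09 through 2018-03-04.
2018-01-25 through 2018-02-01 overlaps B on 2018-01-25 through 2018-01-25, 2018-02-01 through 2018-02-01.
2018-02-09 through 2018-03-04 overlaps B on 2018-02-09 through 2018-02-19, 2018-02-22 through 2018-02-26.

2018-01-25 through 2018-01-25, 2018-02-01 through 2018-02-01, 2018-02-09 through 2018-02-19, 2018-02-22 through 2018-02-26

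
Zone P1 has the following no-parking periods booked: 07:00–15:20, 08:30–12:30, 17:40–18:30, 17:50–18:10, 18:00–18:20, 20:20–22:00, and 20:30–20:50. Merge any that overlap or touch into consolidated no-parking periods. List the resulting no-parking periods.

08:30–12:30 overlaps/touches 07:00–15:20 → extend to 07:00–15:20.
17:40–18:30 is disjoint → start new block.
17:50–18:10 overlaps/touches 17:40–18:30 → extend to 17:40–18:30.
18:00–18:20 overlaps/touches 17:40–18:30 → extend to 17:40–18:30.
20:20–22:00 is disjoint → start new block.
20:30–20:50 overlaps/touches 20:20–22:00 → extend to 20:20–22:00.

07:00–15:20, 17:40–18:30, 20:20–22:00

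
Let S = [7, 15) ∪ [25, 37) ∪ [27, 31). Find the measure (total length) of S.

Merged: [7, 15), [25, 37).
Lengths: 8 + 12 = 20.

20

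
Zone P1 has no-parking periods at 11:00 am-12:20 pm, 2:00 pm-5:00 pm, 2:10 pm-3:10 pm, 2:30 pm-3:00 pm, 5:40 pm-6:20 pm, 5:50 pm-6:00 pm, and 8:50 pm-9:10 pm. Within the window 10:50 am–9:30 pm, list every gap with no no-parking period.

After merging, the occupied span is 11:00 am–12:20 pm, 2:00 pm–5:00 pm, 5:40 pm–6:20 pm, 8:50 pm–9:10 pm.
Uncovered inside 10:50 am–9:30 pm: 10:50 am–11:00 am, 12:20 pm–2:00 pm, 5:00 pm–5:40 pm, 6:20 pm–8:50 pm, 9:10 pm–9:30 pm.

10:50 am–11:00 am, 12:20 pm–2:00 pm, 5:00 pm–5:40 pm, 6:20 pm–8:50 pm, 9:10 pm–9:30 pm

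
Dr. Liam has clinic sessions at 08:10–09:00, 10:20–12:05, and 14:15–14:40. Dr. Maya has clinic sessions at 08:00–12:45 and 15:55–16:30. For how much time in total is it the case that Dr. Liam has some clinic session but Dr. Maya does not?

25 min

A \ B = 14:15–14:40.
Total: 25 min.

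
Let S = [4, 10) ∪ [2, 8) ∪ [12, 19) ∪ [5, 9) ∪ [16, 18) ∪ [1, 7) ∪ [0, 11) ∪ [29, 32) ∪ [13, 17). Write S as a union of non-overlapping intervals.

[0, 11) ∪ [12, 19) ∪ [29, 32)

Sort by start: [0, 11), [1, 7), [2, 8), [4, 10), [5, 9), [12, 19), [13, 17), [16, 18), [29, 32).
[1, 7) overlaps/touches [0, 11) → extend to [0, 11).
[2, 8) overlaps/touches [0, 11) → extend to [0, 11).
[4, 10) overlaps/touches [0, 11) → extend to [0, 11).
[5, 9) overlaps/touches [0, 11) → extend to [0, 11).
[12, 19) is disjoint → start new block.
[13, 17) overlaps/touches [12, 19) → extend to [12, 19).
[16, 18) overlaps/touches [12, 19) → extend to [12, 19).
[29, 32) is disjoint → start new block.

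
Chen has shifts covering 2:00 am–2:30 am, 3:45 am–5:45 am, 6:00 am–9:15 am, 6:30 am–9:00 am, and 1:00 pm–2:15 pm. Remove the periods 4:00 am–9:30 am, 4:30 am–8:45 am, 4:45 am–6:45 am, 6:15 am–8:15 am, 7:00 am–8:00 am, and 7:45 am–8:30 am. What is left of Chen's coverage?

Merge the first list: 2:00 am–2:30 am, 3:45 am–5:45 am, 6:00 am–9:15 am, 1:00 pm–2:15 pm.
Merge the second list: 4:00 am–9:30 am.
2:00 am–2:30 am: nothing removed.
3:45 am–5:45 am \ B = 3:45 am–4:00 am.
6:00 am–9:15 am: entirely removed.
1:00 pm–2:15 pm: nothing removed.

2:00 am–2:30 am, 3:45 am–4:00 am, 1:00 pm–2:15 pm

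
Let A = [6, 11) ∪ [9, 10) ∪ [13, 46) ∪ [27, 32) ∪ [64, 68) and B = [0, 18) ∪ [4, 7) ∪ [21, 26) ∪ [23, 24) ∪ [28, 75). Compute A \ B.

Merge the first list: [6, 11), [13, 46), [64, 68).
Merge the second list: [0, 18), [21, 26), [28, 75).
[6, 11) lies entirely inside B → drops out.
[13, 46) with B removed leaves [18, 21), [26, 28).
[64, 68) lies entirely inside B → drops out.

[18, 21) ∪ [26, 28)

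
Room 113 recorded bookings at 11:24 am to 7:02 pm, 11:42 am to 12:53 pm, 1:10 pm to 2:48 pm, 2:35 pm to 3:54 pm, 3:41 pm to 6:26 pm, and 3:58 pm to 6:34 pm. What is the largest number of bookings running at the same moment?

3

At 2:35 pm, 3 of the intervals are simultaneously active.
No point has more.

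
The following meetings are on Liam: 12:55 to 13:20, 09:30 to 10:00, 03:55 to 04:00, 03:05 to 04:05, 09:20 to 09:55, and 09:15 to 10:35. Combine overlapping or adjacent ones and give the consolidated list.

03:05-04:05, 09:15-10:35, 12:55-13:20

Sort by start: 03:05-04:05, 03:55-04:00, 09:15-10:35, 09:20-09:55, 09:30-10:00, 12:55-13:20.
03:55-04:00 overlaps/touches 03:05-04:05 → extend to 03:05-04:05.
09:15-10:35 is disjoint → start new block.
09:20-09:55 overlaps/touches 09:15-10:35 → extend to 09:15-10:35.
09:30-10:00 overlaps/touches 09:15-10:35 → extend to 09:15-10:35.
12:55-13:20 is disjoint → start new block.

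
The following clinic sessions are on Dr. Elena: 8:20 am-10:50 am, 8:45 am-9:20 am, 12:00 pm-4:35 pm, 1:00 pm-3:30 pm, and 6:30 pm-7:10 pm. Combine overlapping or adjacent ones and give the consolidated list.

8:20 am–10:50 am, 12:00 pm–4:35 pm, 6:30 pm–7:10 pm

8:45 am–9:20 am overlaps/touches 8:20 am–10:50 am → extend to 8:20 am–10:50 am.
12:00 pm–4:35 pm is disjoint → start new block.
1:00 pm–3:30 pm overlaps/touches 12:00 pm–4:35 pm → extend to 12:00 pm–4:35 pm.
6:30 pm–7:10 pm is disjoint → start new block.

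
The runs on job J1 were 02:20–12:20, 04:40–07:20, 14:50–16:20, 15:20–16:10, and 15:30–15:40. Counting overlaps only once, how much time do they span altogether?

Merged: 02:20-12:20, 14:50-16:20.
Lengths: 10 h + 1 h 30 min = 11 h 30 min.

11 h 30 min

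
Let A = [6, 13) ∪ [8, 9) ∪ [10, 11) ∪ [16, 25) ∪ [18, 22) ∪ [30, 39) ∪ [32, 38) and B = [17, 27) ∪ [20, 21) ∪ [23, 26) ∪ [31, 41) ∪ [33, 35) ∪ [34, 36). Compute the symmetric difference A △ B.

First set merges to [6, 13), [16, 25), [30, 39).
Second set merges to [17, 27), [31, 41).
Only in the first: [6, 13), [16, 17), [30, 31).
Only in the second: [25, 27), [39, 41).
Together these are the periods covered by exactly one.

[6, 13) ∪ [16, 17) ∪ [25, 27) ∪ [30, 31) ∪ [39, 41)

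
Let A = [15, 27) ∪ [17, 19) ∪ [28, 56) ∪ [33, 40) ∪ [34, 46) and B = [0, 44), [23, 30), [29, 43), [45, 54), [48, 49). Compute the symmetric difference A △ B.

Merge the first list: [15, 27), [28, 56).
Merge the second list: [0, 44), [45, 54).
Only in the first: [44, 45), [54, 56).
Only in the second: [0, 15), [27, 28).
Together these are the periods covered by exactly one.

[0, 15) ∪ [27, 28) ∪ [44, 45) ∪ [54, 56)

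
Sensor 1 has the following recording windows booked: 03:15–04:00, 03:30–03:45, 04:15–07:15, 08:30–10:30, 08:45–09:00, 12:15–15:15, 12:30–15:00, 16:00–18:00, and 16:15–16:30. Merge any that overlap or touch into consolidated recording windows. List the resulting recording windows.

03:15-04:00, 04:15-07:15, 08:30-10:30, 12:15-15:15, 16:00-18:00

03:30-03:45 overlaps/touches 03:15-04:00 → extend to 03:15-04:00.
04:15-07:15 is disjoint → start new block.
08:30-10:30 is disjoint → start new block.
08:45-09:00 overlaps/touches 08:30-10:30 → extend to 08:30-10:30.
12:15-15:15 is disjoint → start new block.
12:30-15:00 overlaps/touches 12:15-15:15 → extend to 12:15-15:15.
16:00-18:00 is disjoint → start new block.
16:15-16:30 overlaps/touches 16:00-18:00 → extend to 16:00-18:00.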